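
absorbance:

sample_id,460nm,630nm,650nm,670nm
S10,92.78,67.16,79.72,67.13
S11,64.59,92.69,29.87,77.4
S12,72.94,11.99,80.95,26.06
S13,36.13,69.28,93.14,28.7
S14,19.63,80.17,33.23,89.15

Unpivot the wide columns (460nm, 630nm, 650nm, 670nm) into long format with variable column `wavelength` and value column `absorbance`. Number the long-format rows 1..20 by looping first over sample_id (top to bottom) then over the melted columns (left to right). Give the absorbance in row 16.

28.7

20 rows total (5 × 4). Row 16: index ⌊(16-1)/4⌋ = 3 into sample_id → S13; (16-1) mod 4 = 3 into the melted columns → 670nm.
So row 16 is (S13, 670nm, 28.7); absorbance = 28.7.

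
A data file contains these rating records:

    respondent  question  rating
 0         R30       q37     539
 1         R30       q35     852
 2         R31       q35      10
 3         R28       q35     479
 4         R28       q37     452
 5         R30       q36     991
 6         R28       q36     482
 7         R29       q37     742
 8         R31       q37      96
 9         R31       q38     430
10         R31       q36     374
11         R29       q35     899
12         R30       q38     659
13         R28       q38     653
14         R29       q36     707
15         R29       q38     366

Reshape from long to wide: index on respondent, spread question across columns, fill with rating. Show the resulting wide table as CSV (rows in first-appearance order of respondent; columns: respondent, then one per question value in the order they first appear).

Columns: respondent plus the 4 distinct question values (q37, q35, q36, q38).
For example, row R30 column q37 takes rating=539 from the long row (R30, q37).

respondent,q37,q35,q36,q38
R30,539,852,991,659
R31,96,10,374,430
R28,452,479,482,653
R29,742,899,707,366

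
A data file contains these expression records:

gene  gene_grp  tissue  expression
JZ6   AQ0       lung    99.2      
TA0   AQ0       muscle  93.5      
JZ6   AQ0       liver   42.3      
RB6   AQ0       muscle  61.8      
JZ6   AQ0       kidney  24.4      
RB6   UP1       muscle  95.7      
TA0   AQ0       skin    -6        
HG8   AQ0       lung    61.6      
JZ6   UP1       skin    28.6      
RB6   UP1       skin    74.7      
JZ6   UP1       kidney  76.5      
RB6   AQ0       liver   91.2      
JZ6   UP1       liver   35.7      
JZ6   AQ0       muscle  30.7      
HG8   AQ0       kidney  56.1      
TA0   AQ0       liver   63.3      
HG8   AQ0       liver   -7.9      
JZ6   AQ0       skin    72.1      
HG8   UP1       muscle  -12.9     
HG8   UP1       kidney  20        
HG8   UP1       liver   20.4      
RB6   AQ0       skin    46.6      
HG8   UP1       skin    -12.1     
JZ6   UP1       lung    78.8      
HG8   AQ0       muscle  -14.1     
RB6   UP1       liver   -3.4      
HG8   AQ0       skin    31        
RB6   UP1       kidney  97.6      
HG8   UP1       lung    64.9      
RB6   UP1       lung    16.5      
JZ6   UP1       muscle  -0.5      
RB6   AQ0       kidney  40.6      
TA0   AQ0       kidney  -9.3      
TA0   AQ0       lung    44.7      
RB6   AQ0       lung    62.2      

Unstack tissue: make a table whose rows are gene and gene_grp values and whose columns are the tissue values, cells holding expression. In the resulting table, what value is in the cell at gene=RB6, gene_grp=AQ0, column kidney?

40.6

Wide layout: rows indexed by gene and gene_grp, columns are the 5 distinct tissue values (lung, muscle, liver, kidney, skin).
Cell (gene=RB6, gene_grp=AQ0, tissue=kidney) draws from the long row where gene=RB6, gene_grp=AQ0 and tissue=kidney, which has expression=40.6.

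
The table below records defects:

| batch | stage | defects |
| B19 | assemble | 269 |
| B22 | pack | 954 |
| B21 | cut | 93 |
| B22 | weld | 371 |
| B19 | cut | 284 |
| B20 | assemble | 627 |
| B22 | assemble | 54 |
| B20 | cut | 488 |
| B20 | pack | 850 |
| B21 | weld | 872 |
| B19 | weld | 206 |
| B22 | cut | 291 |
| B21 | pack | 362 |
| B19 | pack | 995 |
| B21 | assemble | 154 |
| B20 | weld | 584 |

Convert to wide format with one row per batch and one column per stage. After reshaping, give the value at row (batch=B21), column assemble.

154

Wide layout: rows indexed by batch, columns are the 4 distinct stage values (assemble, pack, cut, weld).
Cell (batch=B21, stage=assemble) draws from the long row where batch=B21 and stage=assemble, which has defects=154.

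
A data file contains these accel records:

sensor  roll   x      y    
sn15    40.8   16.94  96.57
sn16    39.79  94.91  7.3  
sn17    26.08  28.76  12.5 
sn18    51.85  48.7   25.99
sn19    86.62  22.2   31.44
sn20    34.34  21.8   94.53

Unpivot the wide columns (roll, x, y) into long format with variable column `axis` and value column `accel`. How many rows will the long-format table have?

18

6 sensor values × 3 melted columns = 18 rows.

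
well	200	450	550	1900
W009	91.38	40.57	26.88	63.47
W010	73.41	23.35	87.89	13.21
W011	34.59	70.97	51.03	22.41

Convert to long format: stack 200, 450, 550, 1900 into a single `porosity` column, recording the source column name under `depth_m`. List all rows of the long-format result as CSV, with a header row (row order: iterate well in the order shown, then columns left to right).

well,depth_m,porosity
W009,200,91.38
W009,450,40.57
W009,550,26.88
W009,1900,63.47
W010,200,73.41
W010,450,23.35
W010,550,87.89
W010,1900,13.21
W011,200,34.59
W011,450,70.97
W011,550,51.03
W011,1900,22.41

Each (well, column) pair becomes one row: 3 × 4 = 12 rows.
For example, (W009, 200) → porosity=91.38.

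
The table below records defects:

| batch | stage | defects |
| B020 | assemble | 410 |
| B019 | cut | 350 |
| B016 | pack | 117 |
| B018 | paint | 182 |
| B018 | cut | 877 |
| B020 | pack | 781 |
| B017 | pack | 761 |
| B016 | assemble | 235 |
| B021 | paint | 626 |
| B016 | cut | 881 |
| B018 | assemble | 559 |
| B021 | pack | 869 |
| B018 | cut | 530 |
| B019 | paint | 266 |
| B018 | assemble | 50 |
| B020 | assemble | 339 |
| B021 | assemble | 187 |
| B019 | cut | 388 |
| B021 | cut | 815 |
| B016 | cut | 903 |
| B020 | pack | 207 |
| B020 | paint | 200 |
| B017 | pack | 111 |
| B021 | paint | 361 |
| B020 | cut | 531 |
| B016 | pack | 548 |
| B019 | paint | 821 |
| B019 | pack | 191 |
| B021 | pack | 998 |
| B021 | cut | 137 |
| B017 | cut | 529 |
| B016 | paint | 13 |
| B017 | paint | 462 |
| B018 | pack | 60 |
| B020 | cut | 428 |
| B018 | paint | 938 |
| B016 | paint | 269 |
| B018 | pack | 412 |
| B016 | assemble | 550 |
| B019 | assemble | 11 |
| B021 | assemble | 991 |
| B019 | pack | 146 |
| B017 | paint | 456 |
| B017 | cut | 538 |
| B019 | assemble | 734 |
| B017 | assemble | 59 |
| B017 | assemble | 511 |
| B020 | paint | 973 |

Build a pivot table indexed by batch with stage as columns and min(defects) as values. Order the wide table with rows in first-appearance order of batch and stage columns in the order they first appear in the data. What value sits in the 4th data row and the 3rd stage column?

With rows in first-appearance order of batch, row 4 is batch=B018. stage columns in first-appearance order: assemble, cut, pack, paint; column 3 is pack.
Long rows with batch=B018, stage=pack: min(60, 412) = 60.

60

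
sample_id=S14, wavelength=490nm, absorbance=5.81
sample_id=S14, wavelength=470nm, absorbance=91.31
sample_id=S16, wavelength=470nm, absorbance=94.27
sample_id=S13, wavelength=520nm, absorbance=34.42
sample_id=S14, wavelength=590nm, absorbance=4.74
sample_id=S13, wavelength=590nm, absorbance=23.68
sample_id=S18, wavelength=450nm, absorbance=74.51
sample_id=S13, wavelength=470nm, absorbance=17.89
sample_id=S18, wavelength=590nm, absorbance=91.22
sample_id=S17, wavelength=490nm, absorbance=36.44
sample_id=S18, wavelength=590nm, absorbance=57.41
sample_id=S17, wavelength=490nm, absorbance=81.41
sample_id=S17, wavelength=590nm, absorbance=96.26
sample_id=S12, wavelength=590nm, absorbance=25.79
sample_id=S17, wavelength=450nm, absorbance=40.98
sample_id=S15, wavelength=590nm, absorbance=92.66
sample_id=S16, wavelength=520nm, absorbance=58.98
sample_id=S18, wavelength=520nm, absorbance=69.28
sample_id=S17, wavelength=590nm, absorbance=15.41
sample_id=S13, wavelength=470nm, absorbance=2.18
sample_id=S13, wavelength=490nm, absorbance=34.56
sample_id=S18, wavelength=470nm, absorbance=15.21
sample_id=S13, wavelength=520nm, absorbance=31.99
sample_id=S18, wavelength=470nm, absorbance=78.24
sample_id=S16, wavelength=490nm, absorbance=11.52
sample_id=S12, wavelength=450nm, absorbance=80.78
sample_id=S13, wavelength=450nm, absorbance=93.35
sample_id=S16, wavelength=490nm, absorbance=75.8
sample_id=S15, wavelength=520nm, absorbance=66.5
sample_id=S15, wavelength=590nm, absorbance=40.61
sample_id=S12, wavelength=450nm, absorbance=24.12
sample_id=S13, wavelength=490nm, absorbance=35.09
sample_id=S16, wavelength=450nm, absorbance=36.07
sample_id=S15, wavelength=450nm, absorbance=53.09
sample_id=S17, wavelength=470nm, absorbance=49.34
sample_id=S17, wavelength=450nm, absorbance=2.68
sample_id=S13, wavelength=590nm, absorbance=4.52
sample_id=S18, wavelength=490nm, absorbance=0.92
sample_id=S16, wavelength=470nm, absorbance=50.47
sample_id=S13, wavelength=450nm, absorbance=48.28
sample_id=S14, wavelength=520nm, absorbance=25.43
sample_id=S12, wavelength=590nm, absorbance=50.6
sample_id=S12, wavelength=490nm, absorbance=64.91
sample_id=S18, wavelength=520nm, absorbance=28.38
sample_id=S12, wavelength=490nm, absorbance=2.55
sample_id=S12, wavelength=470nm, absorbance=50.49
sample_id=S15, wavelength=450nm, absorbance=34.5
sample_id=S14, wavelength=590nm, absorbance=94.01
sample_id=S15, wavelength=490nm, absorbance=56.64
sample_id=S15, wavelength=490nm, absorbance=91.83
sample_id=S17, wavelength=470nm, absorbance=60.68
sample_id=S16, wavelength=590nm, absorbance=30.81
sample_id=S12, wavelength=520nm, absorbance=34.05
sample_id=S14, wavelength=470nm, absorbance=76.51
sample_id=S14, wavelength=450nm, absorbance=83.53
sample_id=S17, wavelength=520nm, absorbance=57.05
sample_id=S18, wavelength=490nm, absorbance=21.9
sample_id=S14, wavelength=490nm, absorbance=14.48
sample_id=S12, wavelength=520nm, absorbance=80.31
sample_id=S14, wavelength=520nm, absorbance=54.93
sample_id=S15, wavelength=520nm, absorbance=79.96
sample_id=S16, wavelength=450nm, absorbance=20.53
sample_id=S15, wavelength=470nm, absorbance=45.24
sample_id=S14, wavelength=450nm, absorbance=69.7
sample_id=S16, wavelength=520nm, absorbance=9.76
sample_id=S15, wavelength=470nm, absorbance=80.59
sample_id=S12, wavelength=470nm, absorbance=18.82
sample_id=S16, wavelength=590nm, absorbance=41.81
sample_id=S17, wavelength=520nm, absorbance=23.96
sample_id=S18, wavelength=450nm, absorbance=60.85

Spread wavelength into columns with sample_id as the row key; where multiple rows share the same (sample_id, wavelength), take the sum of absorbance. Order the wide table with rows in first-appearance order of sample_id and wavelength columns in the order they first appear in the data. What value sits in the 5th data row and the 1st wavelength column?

With rows in first-appearance order of sample_id, row 5 is sample_id=S17. wavelength columns in first-appearance order: 490nm, 470nm, 520nm, 590nm, 450nm; column 1 is 490nm.
Long rows with sample_id=S17, wavelength=490nm: 36.44 + 81.41 = 117.85.

117.85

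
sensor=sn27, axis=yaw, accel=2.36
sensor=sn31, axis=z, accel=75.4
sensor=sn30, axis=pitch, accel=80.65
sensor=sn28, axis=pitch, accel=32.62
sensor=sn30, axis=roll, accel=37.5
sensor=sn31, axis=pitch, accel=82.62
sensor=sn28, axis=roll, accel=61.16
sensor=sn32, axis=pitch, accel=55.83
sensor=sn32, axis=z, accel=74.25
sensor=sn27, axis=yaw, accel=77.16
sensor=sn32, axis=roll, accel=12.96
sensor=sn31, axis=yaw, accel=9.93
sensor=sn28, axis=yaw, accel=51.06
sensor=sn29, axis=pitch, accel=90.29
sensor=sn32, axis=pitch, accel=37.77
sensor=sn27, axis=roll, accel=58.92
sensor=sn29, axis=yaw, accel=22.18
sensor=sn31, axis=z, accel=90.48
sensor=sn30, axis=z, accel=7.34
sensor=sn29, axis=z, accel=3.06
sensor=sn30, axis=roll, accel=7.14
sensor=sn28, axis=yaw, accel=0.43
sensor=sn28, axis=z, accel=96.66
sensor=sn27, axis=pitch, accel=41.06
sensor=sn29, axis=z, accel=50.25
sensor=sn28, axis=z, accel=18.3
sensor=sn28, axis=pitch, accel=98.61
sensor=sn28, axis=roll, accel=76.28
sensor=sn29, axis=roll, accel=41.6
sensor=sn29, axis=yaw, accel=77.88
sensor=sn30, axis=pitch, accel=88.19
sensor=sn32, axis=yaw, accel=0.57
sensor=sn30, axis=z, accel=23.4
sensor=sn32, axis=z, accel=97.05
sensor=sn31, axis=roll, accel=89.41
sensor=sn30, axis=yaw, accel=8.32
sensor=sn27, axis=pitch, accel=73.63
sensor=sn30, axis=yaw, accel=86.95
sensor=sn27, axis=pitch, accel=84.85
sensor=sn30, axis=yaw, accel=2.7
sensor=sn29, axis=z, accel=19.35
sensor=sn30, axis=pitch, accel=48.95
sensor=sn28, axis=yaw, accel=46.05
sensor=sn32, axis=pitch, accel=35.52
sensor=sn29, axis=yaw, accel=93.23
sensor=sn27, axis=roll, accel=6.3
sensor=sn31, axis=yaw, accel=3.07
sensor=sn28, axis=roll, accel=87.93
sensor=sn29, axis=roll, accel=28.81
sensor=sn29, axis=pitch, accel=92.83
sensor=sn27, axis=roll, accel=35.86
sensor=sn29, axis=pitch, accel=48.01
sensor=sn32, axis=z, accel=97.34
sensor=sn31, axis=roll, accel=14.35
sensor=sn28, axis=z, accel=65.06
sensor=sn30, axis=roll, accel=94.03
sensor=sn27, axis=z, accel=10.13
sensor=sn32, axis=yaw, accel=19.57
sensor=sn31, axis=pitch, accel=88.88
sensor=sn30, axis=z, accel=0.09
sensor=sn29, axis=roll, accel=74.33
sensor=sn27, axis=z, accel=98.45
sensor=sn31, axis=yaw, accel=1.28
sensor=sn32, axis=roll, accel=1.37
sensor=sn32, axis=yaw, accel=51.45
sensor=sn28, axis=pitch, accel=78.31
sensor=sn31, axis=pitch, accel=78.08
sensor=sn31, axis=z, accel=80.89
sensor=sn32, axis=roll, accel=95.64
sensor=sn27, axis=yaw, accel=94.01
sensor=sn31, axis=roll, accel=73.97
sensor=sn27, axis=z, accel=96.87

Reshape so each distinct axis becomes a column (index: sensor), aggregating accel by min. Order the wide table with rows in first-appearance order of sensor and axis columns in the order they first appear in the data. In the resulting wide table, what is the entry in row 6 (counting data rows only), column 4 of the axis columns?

With rows in first-appearance order of sensor, row 6 is sensor=sn29. axis columns in first-appearance order: yaw, z, pitch, roll; column 4 is roll.
Long rows with sensor=sn29, axis=roll: min(41.6, 28.81, 74.33) = 28.81.

28.81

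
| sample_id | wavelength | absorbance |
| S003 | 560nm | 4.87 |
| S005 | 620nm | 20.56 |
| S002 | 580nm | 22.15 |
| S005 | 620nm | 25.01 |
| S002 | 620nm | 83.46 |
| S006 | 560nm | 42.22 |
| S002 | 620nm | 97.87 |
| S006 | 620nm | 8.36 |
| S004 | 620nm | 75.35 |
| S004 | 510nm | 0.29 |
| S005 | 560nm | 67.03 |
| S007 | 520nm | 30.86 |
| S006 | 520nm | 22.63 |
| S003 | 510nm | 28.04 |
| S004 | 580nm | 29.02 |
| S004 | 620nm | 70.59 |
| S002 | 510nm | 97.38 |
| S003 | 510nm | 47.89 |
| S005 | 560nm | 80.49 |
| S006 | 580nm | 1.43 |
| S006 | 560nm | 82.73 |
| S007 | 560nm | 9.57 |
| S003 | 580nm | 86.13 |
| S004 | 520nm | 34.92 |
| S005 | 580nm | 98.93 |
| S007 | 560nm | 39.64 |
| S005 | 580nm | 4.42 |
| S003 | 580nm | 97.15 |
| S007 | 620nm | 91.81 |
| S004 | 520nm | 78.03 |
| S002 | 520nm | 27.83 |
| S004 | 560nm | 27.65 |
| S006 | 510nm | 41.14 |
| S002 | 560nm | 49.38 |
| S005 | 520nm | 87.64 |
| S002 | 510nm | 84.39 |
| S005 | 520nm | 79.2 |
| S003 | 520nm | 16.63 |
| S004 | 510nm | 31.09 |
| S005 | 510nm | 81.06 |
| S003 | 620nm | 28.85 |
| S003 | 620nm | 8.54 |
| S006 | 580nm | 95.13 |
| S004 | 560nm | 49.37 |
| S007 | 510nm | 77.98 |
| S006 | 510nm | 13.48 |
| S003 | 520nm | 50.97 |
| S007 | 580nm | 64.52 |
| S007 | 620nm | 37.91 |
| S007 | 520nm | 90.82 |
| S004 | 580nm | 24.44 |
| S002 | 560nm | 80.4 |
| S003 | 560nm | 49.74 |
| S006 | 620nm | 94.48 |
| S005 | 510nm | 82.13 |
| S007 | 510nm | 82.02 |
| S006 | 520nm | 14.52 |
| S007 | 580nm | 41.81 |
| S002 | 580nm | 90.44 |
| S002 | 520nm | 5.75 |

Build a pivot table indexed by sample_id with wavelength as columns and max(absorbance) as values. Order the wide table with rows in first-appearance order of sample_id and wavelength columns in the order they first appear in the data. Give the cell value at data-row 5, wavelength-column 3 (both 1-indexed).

With rows in first-appearance order of sample_id, row 5 is sample_id=S004. wavelength columns in first-appearance order: 560nm, 620nm, 580nm, 510nm, 520nm; column 3 is 580nm.
Long rows with sample_id=S004, wavelength=580nm: max(29.02, 24.44) = 29.02.

29.02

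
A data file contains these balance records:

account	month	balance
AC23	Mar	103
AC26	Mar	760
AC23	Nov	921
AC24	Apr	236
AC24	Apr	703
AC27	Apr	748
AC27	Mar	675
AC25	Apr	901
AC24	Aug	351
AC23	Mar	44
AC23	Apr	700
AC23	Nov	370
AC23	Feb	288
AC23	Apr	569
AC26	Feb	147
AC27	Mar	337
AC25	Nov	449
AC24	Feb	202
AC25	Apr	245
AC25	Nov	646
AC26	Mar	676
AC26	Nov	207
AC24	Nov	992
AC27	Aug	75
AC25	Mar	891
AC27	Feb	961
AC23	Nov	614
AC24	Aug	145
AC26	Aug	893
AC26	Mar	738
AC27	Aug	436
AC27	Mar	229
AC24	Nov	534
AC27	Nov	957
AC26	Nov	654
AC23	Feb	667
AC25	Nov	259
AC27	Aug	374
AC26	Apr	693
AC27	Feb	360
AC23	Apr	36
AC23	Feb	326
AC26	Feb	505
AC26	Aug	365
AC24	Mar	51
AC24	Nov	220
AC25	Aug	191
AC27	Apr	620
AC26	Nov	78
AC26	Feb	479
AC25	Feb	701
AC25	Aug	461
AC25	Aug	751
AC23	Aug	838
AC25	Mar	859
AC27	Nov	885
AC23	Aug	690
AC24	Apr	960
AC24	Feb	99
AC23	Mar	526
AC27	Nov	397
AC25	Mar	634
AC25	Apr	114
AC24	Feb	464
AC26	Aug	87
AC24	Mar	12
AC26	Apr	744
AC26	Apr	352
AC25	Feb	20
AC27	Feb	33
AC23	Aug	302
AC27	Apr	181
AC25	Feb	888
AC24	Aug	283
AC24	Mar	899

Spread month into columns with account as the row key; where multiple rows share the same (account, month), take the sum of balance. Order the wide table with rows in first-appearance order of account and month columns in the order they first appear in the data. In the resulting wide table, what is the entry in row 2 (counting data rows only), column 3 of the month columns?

With rows in first-appearance order of account, row 2 is account=AC26. month columns in first-appearance order: Mar, Nov, Apr, Aug, Feb; column 3 is Apr.
Long rows with account=AC26, month=Apr: 693 + 744 + 352 = 1789.

1789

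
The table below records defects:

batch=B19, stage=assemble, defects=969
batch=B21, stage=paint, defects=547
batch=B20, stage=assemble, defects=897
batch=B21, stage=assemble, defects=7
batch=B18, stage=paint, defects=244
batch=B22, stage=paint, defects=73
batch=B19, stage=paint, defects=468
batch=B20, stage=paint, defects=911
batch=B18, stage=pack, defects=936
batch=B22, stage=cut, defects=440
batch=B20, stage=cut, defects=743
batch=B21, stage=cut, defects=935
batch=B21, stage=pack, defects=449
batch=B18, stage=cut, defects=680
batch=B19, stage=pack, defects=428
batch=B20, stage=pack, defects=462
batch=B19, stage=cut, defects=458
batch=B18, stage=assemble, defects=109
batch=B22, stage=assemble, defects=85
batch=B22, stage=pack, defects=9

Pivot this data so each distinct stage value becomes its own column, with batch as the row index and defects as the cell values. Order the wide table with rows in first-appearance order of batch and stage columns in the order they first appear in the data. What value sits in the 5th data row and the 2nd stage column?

With rows in first-appearance order of batch, row 5 is batch=B22. stage columns in first-appearance order: assemble, paint, pack, cut; column 2 is paint.
Long rows with batch=B22, stage=paint: defects = 73.

73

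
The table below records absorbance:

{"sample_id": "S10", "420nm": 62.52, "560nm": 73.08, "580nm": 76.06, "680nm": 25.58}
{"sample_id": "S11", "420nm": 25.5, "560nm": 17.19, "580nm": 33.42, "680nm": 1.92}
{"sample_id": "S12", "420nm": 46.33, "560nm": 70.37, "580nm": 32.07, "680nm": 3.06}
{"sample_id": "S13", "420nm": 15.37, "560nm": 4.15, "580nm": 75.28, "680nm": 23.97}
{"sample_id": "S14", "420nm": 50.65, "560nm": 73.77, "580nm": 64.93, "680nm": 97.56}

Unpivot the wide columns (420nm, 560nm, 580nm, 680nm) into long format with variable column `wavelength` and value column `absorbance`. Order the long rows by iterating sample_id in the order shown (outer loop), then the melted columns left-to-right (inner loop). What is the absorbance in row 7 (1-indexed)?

20 rows total (5 × 4). Row 7: index ⌊(7-1)/4⌋ = 1 into sample_id → S11; (7-1) mod 4 = 2 into the melted columns → 580nm.
So row 7 is (S11, 580nm, 33.42); absorbance = 33.42.

33.42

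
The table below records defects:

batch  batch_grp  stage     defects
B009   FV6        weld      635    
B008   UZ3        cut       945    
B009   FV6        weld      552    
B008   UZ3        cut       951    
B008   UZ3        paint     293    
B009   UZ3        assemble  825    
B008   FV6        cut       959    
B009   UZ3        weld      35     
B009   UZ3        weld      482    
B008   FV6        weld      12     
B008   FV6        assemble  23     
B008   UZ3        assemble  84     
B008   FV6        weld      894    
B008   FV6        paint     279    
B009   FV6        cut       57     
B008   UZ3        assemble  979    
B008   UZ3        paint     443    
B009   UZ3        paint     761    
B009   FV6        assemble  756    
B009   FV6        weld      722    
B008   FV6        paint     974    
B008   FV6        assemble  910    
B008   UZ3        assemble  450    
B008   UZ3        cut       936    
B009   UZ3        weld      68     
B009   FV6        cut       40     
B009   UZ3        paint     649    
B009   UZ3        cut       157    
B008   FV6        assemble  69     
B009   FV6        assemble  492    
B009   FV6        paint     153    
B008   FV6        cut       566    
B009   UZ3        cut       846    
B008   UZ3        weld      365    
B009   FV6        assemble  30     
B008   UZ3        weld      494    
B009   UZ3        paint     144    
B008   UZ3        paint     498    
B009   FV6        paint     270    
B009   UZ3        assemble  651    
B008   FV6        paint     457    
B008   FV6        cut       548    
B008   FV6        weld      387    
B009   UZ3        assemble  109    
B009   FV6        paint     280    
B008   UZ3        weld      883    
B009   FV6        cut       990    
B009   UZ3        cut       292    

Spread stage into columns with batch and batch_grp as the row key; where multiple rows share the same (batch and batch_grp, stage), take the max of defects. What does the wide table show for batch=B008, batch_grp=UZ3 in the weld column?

Rows with batch=B008, batch_grp=UZ3 and stage=weld: defects values are 365, 494, 883.
max(365, 494, 883) = 883.

883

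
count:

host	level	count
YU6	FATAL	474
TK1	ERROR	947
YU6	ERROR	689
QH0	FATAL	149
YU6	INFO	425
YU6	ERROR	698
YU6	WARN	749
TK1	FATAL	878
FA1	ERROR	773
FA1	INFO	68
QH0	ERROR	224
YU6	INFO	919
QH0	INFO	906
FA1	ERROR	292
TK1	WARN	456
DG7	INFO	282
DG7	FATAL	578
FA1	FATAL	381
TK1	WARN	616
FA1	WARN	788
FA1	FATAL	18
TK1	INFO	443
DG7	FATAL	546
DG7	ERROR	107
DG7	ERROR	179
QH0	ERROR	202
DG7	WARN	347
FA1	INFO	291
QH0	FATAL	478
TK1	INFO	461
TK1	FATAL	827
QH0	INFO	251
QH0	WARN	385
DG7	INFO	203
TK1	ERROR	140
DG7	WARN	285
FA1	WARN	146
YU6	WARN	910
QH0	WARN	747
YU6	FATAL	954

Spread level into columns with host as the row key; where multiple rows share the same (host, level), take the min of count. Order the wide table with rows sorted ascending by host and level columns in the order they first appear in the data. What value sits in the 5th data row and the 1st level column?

With rows sorted ascending by host, row 5 is host=YU6. level columns in first-appearance order: FATAL, ERROR, INFO, WARN; column 1 is FATAL.
Long rows with host=YU6, level=FATAL: min(474, 954) = 474.

474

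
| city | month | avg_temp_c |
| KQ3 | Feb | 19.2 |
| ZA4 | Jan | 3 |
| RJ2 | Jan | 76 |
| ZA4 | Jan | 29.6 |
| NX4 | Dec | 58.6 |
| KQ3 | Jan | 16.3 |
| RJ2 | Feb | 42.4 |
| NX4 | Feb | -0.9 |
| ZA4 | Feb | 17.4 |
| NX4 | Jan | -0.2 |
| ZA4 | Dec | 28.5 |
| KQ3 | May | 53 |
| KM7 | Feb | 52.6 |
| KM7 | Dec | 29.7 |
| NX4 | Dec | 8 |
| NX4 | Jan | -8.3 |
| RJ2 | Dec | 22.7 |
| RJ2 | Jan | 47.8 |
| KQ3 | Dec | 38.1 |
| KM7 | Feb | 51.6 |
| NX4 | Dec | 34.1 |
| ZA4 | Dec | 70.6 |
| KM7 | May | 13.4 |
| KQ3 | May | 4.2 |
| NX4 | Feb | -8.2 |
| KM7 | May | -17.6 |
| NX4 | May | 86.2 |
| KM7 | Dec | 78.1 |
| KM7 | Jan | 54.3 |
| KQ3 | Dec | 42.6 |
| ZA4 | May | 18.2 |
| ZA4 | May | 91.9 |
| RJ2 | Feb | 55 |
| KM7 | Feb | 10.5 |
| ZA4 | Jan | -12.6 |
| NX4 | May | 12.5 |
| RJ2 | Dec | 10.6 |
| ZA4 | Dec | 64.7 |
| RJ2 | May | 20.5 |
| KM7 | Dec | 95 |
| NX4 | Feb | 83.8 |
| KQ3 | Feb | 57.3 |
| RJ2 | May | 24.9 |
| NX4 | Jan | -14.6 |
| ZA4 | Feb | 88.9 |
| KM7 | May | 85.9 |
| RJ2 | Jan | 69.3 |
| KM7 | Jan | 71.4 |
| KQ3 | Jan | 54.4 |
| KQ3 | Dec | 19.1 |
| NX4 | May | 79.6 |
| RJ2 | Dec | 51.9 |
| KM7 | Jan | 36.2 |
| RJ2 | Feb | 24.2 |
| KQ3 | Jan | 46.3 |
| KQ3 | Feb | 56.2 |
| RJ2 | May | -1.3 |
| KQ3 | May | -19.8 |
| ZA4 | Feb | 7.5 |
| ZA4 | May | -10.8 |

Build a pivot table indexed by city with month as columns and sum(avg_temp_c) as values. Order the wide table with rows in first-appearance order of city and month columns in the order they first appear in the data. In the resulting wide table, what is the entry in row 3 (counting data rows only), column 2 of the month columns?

With rows in first-appearance order of city, row 3 is city=RJ2. month columns in first-appearance order: Feb, Jan, Dec, May; column 2 is Jan.
Long rows with city=RJ2, month=Jan: 76 + 47.8 + 69.3 = 193.1.

193.1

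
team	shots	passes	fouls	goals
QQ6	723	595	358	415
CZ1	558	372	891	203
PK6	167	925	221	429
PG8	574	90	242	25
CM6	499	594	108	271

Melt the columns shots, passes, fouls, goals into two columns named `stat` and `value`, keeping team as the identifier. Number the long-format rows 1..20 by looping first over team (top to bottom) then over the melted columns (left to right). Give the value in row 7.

20 rows total (5 × 4). Row 7: index ⌊(7-1)/4⌋ = 1 into team → CZ1; (7-1) mod 4 = 2 into the melted columns → fouls.
So row 7 is (CZ1, fouls, 891); value = 891.

891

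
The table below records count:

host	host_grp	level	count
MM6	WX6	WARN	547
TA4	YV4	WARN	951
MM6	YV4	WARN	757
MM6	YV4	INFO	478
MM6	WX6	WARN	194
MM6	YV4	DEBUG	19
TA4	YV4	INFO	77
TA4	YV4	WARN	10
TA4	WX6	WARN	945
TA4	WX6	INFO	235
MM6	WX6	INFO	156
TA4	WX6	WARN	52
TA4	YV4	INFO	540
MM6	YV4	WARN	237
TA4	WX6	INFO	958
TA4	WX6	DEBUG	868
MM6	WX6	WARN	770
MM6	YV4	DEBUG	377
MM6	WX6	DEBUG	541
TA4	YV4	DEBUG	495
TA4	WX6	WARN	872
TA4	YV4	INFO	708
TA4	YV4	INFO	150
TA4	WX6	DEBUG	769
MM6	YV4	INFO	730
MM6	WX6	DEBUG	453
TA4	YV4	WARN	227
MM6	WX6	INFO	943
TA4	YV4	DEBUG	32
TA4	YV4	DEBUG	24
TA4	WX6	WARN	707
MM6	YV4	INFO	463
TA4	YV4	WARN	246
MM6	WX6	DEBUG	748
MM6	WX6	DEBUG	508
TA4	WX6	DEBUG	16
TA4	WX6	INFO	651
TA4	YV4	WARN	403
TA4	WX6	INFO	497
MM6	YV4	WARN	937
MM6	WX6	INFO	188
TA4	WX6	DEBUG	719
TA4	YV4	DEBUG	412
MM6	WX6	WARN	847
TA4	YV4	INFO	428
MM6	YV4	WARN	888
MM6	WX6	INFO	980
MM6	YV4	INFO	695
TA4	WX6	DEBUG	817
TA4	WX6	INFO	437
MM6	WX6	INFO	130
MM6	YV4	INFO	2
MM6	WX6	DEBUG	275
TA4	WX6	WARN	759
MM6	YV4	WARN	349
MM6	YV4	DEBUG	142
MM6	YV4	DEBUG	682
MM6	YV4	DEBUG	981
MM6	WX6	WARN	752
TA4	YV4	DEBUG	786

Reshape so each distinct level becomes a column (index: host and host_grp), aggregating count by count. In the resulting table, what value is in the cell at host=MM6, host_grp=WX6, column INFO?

Rows with host=MM6, host_grp=WX6 and level=INFO: count values are 156, 943, 188, 980, 130.
5 rows match — count = 5.

5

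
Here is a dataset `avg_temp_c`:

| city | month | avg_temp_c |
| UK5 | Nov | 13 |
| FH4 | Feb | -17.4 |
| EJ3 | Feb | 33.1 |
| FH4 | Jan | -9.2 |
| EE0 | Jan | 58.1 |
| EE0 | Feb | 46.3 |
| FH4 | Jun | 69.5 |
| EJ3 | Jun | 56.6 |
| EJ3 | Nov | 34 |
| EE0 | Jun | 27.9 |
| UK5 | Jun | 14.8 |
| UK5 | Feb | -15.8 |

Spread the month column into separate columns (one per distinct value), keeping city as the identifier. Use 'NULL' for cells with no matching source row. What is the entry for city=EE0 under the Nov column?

NULL

No long-format row has city=EE0 and month=Nov, so the cell is NULL.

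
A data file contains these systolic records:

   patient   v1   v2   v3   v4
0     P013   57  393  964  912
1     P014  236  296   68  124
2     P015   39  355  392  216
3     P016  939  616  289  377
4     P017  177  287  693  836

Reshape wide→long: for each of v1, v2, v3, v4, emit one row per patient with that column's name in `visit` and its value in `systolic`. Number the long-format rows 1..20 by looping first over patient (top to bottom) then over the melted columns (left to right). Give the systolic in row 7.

20 rows total (5 × 4). Row 7: index ⌊(7-1)/4⌋ = 1 into patient → P014; (7-1) mod 4 = 2 into the melted columns → v3.
So row 7 is (P014, v3, 68); systolic = 68.

68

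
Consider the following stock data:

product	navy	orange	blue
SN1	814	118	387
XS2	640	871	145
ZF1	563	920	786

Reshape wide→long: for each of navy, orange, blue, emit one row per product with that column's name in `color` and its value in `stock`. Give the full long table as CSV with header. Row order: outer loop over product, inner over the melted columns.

Each (product, column) pair becomes one row: 3 × 3 = 9 rows.
For example, (SN1, navy) → stock=814.

product,color,stock
SN1,navy,814
SN1,orange,118
SN1,blue,387
XS2,navy,640
XS2,orange,871
XS2,blue,145
ZF1,navy,563
ZF1,orange,920
ZF1,blue,786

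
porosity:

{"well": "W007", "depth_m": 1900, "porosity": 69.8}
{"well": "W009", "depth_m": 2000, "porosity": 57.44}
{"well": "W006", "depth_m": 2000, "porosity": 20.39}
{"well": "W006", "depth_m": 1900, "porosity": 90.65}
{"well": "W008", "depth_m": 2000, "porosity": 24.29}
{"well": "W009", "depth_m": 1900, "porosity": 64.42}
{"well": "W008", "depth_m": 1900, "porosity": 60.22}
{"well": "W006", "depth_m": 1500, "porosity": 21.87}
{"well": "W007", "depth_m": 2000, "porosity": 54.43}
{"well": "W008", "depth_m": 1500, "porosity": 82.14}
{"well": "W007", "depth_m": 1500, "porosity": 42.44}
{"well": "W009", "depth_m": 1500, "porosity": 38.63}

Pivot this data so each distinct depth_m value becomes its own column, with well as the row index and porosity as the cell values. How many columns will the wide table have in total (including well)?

1 column for well plus 3 distinct depth_m values → 4 columns.

4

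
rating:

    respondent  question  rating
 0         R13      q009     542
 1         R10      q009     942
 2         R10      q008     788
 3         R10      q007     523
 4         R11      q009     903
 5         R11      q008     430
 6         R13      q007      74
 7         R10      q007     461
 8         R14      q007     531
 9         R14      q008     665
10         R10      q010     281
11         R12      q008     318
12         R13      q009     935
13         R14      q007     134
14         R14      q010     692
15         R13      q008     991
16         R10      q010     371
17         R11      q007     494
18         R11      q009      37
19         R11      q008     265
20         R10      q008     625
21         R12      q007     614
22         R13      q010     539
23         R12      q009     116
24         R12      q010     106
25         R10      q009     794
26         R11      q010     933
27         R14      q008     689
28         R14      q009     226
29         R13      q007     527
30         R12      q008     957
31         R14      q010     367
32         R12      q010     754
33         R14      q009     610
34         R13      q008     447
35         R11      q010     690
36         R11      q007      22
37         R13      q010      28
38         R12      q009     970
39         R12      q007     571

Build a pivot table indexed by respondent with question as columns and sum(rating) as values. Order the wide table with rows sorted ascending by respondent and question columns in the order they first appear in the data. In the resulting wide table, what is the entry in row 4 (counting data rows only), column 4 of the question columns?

567

With rows sorted ascending by respondent, row 4 is respondent=R13. question columns in first-appearance order: q009, q008, q007, q010; column 4 is q010.
Long rows with respondent=R13, question=q010: 539 + 28 = 567.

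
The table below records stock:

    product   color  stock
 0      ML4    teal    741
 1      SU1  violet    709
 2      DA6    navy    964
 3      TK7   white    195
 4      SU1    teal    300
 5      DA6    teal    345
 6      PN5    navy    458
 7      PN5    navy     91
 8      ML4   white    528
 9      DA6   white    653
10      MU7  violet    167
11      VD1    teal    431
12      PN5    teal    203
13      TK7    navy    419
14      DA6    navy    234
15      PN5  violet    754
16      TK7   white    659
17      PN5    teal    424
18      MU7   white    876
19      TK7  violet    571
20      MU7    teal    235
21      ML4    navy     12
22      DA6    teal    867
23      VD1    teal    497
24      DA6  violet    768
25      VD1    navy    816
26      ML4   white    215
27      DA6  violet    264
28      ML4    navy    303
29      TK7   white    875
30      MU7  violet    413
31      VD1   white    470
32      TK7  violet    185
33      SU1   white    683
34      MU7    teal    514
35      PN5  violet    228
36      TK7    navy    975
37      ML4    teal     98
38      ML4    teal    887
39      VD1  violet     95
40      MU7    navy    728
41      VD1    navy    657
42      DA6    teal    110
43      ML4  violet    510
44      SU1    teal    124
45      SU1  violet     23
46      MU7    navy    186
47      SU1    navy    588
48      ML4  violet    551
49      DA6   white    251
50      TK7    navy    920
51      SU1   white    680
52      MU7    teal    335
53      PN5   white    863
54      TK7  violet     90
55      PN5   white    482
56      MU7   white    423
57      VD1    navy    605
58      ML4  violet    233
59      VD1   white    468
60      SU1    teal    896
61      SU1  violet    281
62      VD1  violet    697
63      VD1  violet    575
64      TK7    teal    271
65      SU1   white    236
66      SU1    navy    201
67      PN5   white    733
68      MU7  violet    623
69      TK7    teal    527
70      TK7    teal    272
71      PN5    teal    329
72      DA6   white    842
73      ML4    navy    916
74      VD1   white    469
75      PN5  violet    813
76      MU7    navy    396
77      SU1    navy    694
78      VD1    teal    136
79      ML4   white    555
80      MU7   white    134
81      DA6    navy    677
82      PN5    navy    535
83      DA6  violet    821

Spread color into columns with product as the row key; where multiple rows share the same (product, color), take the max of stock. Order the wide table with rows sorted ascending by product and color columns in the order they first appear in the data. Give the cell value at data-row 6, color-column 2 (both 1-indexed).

With rows sorted ascending by product, row 6 is product=TK7. color columns in first-appearance order: teal, violet, navy, white; column 2 is violet.
Long rows with product=TK7, color=violet: max(571, 185, 90) = 571.

571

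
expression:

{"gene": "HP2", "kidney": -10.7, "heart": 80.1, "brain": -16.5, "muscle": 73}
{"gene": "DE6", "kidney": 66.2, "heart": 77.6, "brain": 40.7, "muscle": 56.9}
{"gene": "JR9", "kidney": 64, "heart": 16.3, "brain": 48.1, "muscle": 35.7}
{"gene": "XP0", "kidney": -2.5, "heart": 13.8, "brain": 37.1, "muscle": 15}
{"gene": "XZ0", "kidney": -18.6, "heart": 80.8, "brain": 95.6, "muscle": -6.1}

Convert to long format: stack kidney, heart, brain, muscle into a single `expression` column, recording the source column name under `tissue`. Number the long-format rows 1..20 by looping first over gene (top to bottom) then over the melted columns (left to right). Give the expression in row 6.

77.6

20 rows total (5 × 4). Row 6: index ⌊(6-1)/4⌋ = 1 into gene → DE6; (6-1) mod 4 = 1 into the melted columns → heart.
So row 6 is (DE6, heart, 77.6); expression = 77.6.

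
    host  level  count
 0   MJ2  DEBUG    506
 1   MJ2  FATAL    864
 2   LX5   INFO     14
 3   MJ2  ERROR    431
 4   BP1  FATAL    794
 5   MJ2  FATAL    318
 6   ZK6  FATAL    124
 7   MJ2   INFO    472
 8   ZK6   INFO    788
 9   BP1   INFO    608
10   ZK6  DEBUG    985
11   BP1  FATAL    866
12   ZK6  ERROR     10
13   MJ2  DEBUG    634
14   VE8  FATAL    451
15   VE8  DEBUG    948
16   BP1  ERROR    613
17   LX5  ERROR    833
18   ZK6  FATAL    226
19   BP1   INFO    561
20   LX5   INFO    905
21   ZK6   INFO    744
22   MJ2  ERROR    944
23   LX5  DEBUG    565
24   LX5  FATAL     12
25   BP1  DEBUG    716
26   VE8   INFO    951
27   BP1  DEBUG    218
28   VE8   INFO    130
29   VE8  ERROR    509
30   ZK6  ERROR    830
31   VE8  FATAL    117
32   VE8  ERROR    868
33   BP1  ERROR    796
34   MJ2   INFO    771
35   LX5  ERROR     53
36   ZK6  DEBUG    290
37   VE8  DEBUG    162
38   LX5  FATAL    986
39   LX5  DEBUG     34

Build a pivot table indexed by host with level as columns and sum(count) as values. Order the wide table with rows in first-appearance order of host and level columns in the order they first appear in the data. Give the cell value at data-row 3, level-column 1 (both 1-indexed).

With rows in first-appearance order of host, row 3 is host=BP1. level columns in first-appearance order: DEBUG, FATAL, INFO, ERROR; column 1 is DEBUG.
Long rows with host=BP1, level=DEBUG: 716 + 218 = 934.

934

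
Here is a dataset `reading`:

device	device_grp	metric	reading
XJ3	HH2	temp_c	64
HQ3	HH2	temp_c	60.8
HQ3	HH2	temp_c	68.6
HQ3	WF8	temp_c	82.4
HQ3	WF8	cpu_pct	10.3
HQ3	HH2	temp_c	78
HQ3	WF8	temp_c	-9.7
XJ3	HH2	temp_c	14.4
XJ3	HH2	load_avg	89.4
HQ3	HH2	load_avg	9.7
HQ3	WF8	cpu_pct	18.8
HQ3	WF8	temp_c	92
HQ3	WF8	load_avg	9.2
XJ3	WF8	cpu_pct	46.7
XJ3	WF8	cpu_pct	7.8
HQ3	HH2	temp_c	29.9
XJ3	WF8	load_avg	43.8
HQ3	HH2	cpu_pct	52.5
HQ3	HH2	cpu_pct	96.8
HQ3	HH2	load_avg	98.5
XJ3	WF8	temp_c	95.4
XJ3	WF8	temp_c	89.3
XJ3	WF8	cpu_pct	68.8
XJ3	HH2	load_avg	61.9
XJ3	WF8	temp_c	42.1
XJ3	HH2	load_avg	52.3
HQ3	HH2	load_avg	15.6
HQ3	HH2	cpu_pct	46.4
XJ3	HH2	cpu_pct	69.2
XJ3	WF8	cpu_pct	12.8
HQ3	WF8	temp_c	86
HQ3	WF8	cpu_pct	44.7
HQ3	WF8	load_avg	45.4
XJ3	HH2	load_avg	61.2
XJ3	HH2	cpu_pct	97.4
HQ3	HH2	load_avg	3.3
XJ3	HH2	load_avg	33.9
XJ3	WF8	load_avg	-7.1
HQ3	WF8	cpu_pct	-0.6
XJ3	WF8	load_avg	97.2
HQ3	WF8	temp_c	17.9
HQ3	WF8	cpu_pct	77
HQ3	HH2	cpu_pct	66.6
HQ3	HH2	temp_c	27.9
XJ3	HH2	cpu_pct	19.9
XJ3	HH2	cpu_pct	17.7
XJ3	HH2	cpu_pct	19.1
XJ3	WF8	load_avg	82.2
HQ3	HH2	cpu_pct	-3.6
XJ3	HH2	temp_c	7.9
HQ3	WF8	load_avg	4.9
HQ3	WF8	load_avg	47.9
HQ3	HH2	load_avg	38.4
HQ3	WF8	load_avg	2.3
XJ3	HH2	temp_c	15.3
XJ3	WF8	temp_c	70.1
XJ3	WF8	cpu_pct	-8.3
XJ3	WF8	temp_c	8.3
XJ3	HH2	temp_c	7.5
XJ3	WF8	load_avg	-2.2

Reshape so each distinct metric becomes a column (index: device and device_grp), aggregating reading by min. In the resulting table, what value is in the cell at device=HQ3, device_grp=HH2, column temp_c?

27.9

Rows with device=HQ3, device_grp=HH2 and metric=temp_c: reading values are 60.8, 68.6, 78, 29.9, 27.9.
min(60.8, 68.6, 78, 29.9, 27.9) = 27.9.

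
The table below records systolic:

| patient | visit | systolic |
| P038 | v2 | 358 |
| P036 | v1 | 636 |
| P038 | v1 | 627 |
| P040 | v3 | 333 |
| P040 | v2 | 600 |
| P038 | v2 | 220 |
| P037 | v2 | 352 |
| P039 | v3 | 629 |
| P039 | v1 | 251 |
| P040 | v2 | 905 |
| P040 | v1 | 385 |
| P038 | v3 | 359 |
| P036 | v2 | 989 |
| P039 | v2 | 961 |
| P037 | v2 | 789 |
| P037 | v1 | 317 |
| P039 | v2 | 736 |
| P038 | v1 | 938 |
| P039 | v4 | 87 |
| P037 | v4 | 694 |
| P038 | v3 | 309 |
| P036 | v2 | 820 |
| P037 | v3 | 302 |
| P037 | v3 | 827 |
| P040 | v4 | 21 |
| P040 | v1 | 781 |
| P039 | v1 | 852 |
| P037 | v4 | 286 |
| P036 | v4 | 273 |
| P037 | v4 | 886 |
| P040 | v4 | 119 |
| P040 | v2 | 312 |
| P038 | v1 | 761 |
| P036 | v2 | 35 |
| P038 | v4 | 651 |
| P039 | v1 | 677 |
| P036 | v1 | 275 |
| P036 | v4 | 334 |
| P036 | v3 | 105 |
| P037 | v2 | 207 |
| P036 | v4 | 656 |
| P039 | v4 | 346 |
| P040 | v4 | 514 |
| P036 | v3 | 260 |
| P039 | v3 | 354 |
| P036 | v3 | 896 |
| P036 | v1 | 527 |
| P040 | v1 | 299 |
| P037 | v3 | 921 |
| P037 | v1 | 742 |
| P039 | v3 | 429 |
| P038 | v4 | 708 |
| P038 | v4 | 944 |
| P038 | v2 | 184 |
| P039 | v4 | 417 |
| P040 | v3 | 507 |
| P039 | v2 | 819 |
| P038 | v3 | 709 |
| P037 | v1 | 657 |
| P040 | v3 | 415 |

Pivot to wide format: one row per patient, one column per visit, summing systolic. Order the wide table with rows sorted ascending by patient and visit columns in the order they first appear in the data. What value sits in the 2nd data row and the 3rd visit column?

2050

With rows sorted ascending by patient, row 2 is patient=P037. visit columns in first-appearance order: v2, v1, v3, v4; column 3 is v3.
Long rows with patient=P037, visit=v3: 302 + 827 + 921 = 2050.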